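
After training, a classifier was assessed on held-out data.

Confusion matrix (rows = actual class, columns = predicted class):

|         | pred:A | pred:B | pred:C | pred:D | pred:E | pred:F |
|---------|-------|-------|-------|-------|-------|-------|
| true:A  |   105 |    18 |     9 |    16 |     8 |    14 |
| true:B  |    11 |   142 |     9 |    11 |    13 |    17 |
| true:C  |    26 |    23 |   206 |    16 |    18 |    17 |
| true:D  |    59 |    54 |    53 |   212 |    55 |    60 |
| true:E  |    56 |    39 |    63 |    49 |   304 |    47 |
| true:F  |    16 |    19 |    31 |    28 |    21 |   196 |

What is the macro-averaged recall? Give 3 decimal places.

0.599

Per-class recall (TP/(TP+FN)):
  A: TP=105, FN=18+9+16+8+14=65 → 105/170 = 0.6176
  B: TP=142, FN=11+9+11+13+17=61 → 142/203 = 0.6995
  C: TP=206, FN=26+23+16+18+17=100 → 206/306 = 0.6732
  D: TP=212, FN=59+54+53+55+60=281 → 212/493 = 0.4300
  E: TP=304, FN=56+39+63+49+47=254 → 304/558 = 0.5448
  F: TP=196, FN=16+19+31+28+21=115 → 196/311 = 0.6302
Macro-recall = mean = (0.6176 + 0.6995 + 0.6732 + 0.4300 + 0.5448 + 0.6302) / 6 = 0.599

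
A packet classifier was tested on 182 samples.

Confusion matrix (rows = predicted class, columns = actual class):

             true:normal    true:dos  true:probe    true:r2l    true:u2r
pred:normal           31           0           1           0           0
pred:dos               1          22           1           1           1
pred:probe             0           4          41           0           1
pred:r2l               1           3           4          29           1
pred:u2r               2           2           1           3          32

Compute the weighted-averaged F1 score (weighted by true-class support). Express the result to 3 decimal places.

Per-class F1 score (2·TP/(2·TP+FP+FN)):
  normal: TP=31, FP=0+1+0+0=1, FN=1+0+1+2=4 → 62/67 = 0.9254
  dos: TP=22, FP=1+1+1+1=4, FN=0+4+3+2=9 → 44/57 = 0.7719
  probe: TP=41, FP=0+4+0+1=5, FN=1+1+4+1=7 → 82/94 = 0.8723
  r2l: TP=29, FP=1+3+4+1=9, FN=0+1+0+3=4 → 58/71 = 0.8169
  u2r: TP=32, FP=2+2+1+3=8, FN=0+1+1+1=3 → 64/75 = 0.8533
Weighted-F1 score = Σ (supportᵢ/N)·F1 scoreᵢ with N=182: (35/182)·0.9254 + (31/182)·0.7719 + (48/182)·0.8723 + (33/182)·0.8169 + (35/182)·0.8533 = 0.852

0.852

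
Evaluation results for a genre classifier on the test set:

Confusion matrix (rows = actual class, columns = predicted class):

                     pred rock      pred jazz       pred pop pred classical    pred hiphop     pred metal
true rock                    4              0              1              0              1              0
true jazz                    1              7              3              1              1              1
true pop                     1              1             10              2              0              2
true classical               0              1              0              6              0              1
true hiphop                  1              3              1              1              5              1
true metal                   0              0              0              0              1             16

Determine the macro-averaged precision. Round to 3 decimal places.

0.635

Per-class precision (TP/(TP+FP)):
  rock: TP=4, FP=1+1+0+1+0=3 → 4/7 = 0.5714
  jazz: TP=7, FP=0+1+1+3+0=5 → 7/12 = 0.5833
  pop: TP=10, FP=1+3+0+1+0=5 → 10/15 = 0.6667
  classical: TP=6, FP=0+1+2+1+0=4 → 6/10 = 0.6000
  hiphop: TP=5, FP=1+1+0+0+1=3 → 5/8 = 0.6250
  metal: TP=16, FP=0+1+2+1+1=5 → 16/21 = 0.7619
Macro-precision = mean = (0.5714 + 0.5833 + 0.6667 + 0.6000 + 0.6250 + 0.7619) / 6 = 0.635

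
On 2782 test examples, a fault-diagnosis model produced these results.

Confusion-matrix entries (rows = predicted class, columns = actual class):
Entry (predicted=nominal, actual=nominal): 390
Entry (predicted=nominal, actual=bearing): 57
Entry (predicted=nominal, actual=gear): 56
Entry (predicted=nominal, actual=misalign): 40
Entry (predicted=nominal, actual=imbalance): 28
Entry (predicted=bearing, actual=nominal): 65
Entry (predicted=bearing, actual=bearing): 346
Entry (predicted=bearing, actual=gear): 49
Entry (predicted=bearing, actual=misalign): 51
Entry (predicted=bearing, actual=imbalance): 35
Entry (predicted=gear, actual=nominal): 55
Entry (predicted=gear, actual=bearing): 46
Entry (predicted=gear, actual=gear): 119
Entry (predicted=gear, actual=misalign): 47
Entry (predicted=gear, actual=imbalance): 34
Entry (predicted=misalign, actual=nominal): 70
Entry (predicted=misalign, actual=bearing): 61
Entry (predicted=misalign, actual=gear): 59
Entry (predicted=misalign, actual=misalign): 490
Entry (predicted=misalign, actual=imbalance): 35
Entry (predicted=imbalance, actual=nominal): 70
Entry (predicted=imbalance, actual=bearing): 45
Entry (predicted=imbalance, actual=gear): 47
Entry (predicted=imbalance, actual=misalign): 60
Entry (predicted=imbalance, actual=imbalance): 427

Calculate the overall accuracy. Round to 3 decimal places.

Accuracy = trace / total = (390+346+119+490+427=1772) / 2782 = 1772/2782 = 0.637

0.637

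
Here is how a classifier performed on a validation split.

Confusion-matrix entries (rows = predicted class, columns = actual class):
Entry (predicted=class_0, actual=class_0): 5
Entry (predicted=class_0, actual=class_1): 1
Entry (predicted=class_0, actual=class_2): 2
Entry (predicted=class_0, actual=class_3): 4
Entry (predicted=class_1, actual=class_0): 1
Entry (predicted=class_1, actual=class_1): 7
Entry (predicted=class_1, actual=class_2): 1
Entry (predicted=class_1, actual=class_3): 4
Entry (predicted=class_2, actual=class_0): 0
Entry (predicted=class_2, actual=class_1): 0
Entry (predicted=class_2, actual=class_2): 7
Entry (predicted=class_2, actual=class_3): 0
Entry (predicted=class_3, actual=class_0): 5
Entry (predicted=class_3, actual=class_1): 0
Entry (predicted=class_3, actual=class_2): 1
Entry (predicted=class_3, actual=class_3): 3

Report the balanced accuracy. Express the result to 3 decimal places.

0.560

Balanced accuracy = mean of per-class recall.
  class_0: recall = 5/11 = 0.4545
  class_1: recall = 7/8 = 0.8750
  class_2: recall = 7/11 = 0.6364
  class_3: recall = 3/11 = 0.2727
Mean = (0.4545 + 0.8750 + 0.6364 + 0.2727) / 4 = 0.560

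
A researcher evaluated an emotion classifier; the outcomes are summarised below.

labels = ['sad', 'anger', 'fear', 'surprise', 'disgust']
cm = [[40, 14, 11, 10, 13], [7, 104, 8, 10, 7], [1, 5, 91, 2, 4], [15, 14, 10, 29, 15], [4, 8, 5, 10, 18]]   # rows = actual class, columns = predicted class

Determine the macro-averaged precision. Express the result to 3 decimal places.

0.567

Per-class precision (TP/(TP+FP)):
  sad: TP=40, FP=7+1+15+4=27 → 40/67 = 0.5970
  anger: TP=104, FP=14+5+14+8=41 → 104/145 = 0.7172
  fear: TP=91, FP=11+8+10+5=34 → 91/125 = 0.7280
  surprise: TP=29, FP=10+10+2+10=32 → 29/61 = 0.4754
  disgust: TP=18, FP=13+7+4+15=39 → 18/57 = 0.3158
Macro-precision = mean = (0.5970 + 0.7172 + 0.7280 + 0.4754 + 0.3158) / 5 = 0.567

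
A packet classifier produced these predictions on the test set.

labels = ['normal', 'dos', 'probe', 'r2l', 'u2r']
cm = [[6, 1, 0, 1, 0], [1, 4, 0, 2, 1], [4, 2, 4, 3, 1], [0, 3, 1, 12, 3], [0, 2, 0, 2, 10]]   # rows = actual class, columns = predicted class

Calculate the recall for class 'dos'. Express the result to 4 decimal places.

0.5000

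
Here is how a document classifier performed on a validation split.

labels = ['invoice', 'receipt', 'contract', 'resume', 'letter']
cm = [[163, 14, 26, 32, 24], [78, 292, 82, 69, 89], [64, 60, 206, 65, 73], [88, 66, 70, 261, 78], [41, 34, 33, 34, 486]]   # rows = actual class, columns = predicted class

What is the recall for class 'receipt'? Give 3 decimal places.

0.479

One-vs-rest for 'receipt': TP = diagonal; FP = other classes predicted 'receipt'; FN = 'receipt' predicted as other.
recall = TP/(TP+FN).
receipt: TP=292, FN=78+82+69+89=318 → 292/610 = 0.4787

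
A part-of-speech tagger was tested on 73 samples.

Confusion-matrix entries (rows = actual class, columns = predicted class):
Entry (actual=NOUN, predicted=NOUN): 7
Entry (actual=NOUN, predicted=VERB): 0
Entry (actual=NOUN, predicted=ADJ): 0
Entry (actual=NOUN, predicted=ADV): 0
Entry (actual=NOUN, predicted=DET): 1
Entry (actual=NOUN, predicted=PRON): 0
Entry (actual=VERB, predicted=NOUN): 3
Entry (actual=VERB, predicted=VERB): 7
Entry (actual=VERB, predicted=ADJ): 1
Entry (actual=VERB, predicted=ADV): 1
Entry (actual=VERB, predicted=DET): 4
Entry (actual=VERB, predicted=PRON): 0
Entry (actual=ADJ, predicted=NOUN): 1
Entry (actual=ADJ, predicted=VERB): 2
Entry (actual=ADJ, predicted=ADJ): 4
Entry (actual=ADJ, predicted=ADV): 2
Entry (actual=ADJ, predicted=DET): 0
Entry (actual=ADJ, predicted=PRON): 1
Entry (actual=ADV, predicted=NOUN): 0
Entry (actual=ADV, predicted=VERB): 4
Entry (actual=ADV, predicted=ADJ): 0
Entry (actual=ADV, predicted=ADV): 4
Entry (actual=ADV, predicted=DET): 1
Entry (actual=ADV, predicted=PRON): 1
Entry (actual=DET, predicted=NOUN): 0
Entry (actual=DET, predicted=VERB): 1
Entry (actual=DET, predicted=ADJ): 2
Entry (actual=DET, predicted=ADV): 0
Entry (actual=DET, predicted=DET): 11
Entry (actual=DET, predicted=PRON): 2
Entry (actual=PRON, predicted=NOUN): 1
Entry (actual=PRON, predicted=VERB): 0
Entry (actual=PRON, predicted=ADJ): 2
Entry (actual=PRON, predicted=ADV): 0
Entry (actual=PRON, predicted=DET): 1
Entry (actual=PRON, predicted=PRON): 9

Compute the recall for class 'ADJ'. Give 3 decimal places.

0.400

One-vs-rest for 'ADJ': TP = diagonal; FP = other classes predicted 'ADJ'; FN = 'ADJ' predicted as other.
recall = TP/(TP+FN).
ADJ: TP=4, FN=1+2+2+0+1=6 → 4/10 = 0.4000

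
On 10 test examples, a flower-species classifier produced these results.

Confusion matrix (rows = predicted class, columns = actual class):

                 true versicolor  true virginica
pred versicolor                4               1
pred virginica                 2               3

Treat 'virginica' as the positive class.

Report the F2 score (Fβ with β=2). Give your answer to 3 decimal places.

0.714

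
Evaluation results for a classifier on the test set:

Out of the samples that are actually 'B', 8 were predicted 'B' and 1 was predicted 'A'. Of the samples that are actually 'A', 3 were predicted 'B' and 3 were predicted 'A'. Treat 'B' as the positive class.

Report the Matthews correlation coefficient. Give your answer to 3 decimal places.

MCC = (TP·TN − FP·FN) / √((TP+FP)(TP+FN)(TN+FP)(TN+FN))
Numerator = 8·3 − 3·1 = 21
Denominator = √(11·9·6·4) = √2376 = 48.7442
MCC = 21 / 48.7442 = 0.431

0.431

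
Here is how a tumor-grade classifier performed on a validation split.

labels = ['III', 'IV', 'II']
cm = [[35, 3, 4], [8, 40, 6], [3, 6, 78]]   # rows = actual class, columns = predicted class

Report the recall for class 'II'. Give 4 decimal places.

recall = TP/(TP+FN).
II: TP=78, FN=3+6=9 → 78/87 = 0.89655

0.8966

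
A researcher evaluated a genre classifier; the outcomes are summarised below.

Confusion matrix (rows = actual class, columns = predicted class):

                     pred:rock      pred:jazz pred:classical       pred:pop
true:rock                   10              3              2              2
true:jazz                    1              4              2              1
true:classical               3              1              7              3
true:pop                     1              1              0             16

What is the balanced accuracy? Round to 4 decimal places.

0.6193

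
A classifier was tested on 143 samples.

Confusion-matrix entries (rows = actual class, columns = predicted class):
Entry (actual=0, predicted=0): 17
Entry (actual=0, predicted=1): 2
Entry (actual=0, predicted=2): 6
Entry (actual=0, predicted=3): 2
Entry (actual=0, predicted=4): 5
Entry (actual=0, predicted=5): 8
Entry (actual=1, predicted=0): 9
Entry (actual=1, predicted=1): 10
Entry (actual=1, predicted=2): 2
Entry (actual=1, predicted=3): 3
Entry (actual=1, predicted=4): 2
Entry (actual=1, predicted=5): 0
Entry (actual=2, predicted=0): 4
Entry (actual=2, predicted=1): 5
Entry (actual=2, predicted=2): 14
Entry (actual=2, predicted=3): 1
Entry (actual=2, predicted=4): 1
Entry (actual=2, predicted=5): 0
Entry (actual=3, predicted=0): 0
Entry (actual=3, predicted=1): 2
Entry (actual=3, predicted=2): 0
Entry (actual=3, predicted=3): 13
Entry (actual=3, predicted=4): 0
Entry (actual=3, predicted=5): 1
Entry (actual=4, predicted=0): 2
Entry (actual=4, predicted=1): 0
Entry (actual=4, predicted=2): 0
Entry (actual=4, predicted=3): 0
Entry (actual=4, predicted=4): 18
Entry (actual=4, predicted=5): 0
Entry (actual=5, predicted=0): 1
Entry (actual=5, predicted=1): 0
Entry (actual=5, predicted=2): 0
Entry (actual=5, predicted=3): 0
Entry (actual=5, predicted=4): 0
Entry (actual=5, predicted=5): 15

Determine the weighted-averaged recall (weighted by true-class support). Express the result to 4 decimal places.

Per-class recall (TP/(TP+FN)):
  0: TP=17, FN=2+6+2+5+8=23 → 17/40 = 0.42500
  1: TP=10, FN=9+2+3+2+0=16 → 10/26 = 0.38462
  2: TP=14, FN=4+5+1+1+0=11 → 14/25 = 0.56000
  3: TP=13, FN=0+2+0+0+1=3 → 13/16 = 0.81250
  4: TP=18, FN=2+0+0+0+0=2 → 18/20 = 0.90000
  5: TP=15, FN=1+0+0+0+0=1 → 15/16 = 0.93750
Weighted-recall = Σ (supportᵢ/N)·recallᵢ with N=143: (40/143)·0.42500 + (26/143)·0.38462 + (25/143)·0.56000 + (16/143)·0.81250 + (20/143)·0.90000 + (16/143)·0.93750 = 0.6084

0.6084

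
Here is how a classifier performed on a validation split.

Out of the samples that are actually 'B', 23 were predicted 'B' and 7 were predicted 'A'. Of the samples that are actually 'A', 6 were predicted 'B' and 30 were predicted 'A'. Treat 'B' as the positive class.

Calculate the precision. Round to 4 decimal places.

0.7931

Precision = TP/(TP+FP) = 23/(23+6) = 23/29 = 0.7931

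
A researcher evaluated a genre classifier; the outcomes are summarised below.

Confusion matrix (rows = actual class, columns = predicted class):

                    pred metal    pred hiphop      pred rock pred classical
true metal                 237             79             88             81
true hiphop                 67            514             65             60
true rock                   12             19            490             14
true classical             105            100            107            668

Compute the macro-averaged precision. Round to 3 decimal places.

Per-class precision (TP/(TP+FP)):
  metal: TP=237, FP=67+12+105=184 → 237/421 = 0.5629
  hiphop: TP=514, FP=79+19+100=198 → 514/712 = 0.7219
  rock: TP=490, FP=88+65+107=260 → 490/750 = 0.6533
  classical: TP=668, FP=81+60+14=155 → 668/823 = 0.8117
Macro-precision = mean = (0.5629 + 0.7219 + 0.6533 + 0.8117) / 4 = 0.687

0.687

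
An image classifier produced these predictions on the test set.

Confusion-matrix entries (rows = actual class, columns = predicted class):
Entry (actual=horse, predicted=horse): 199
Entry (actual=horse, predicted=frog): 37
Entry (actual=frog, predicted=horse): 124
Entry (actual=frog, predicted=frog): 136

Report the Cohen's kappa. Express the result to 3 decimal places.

0.360

Observed agreement pₒ = trace/N = 335/496 = 0.6754
Expected agreement pₑ = Σ (rowᵢ·colᵢ)/N² = (236·323 + 260·173)/496² = 0.4927
κ = (pₒ − pₑ)/(1 − pₑ) = (0.6754 − 0.4927)/(1 − 0.4927) = 0.360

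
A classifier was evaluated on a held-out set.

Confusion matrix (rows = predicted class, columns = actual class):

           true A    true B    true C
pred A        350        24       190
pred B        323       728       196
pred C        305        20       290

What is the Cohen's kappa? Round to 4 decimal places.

Observed agreement pₒ = trace/N = 1368/2426 = 0.56389
Expected agreement pₑ = Σ (rowᵢ·colᵢ)/N² = (978·564 + 772·1247 + 676·615)/2426² = 0.32793
κ = (pₒ − pₑ)/(1 − pₑ) = (0.56389 − 0.32793)/(1 − 0.32793) = 0.3511

0.3511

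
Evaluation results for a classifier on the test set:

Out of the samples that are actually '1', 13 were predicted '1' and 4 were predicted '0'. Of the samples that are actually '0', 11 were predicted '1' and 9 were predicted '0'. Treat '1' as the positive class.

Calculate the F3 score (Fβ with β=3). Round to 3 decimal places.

0.734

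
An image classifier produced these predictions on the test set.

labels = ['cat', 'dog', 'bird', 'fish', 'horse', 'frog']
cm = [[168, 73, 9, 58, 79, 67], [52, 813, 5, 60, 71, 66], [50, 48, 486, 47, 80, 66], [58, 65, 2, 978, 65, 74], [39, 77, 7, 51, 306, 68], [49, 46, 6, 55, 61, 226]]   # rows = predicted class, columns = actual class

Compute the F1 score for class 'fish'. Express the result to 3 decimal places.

F1 score = 2·TP/(2·TP+FP+FN).
fish: TP=978, FP=58+65+2+65+74=264, FN=58+60+47+51+55=271 → 1956/2491 = 0.7852

0.785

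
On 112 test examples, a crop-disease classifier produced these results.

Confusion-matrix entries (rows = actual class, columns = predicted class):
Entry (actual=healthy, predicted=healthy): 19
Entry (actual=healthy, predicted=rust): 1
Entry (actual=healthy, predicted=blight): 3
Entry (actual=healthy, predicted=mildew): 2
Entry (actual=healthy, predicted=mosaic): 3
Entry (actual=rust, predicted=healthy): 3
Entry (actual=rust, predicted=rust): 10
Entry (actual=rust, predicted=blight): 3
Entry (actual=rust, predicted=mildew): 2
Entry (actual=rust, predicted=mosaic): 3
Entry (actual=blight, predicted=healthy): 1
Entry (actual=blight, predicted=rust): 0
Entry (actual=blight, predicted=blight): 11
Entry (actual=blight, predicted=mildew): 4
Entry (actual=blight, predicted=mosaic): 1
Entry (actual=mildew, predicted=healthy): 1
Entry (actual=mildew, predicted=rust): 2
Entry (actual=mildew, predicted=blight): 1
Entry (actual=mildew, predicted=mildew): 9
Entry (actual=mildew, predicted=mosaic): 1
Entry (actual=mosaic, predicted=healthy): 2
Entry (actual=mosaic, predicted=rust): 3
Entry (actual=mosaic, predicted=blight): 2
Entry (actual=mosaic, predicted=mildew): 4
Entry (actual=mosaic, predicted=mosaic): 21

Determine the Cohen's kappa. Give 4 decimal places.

Observed agreement pₒ = trace/N = 70/112 = 0.62500
Expected agreement pₑ = Σ (rowᵢ·colᵢ)/N² = (28·26 + 21·16 + 17·20 + 14·21 + 32·29)/112² = 0.20934
κ = (pₒ − pₑ)/(1 − pₑ) = (0.62500 − 0.20934)/(1 − 0.20934) = 0.5257

0.5257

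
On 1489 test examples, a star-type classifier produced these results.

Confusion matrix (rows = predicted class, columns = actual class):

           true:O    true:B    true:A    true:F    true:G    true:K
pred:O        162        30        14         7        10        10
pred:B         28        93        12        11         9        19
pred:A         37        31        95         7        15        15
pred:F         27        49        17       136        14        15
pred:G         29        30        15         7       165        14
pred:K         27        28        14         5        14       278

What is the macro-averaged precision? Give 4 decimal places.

0.6054

Per-class precision (TP/(TP+FP)):
  O: TP=162, FP=30+14+7+10+10=71 → 162/233 = 0.69528
  B: TP=93, FP=28+12+11+9+19=79 → 93/172 = 0.54070
  A: TP=95, FP=37+31+7+15+15=105 → 95/200 = 0.47500
  F: TP=136, FP=27+49+17+14+15=122 → 136/258 = 0.52713
  G: TP=165, FP=29+30+15+7+14=95 → 165/260 = 0.63462
  K: TP=278, FP=27+28+14+5+14=88 → 278/366 = 0.75956
Macro-precision = mean = (0.69528 + 0.54070 + 0.47500 + 0.52713 + 0.63462 + 0.75956) / 6 = 0.6054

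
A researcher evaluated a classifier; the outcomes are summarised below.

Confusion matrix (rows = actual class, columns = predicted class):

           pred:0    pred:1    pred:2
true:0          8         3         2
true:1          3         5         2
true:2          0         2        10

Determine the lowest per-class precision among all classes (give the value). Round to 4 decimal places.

Per-class precision (TP/(TP+FP)):
  0: TP=8, FP=3+0=3 → 8/11 = 0.72727
  1: TP=5, FP=3+2=5 → 5/10 = 0.50000
  2: TP=10, FP=2+2=4 → 10/14 = 0.71429
Lowest is class '1' with precision = 0.5000.

0.5000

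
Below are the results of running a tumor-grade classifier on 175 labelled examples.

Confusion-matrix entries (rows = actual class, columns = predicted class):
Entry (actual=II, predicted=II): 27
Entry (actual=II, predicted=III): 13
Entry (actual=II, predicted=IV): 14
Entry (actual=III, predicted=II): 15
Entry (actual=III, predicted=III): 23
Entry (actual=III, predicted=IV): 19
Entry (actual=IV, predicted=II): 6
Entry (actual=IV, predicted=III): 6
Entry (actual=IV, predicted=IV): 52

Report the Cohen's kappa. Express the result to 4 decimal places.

0.3675

Observed agreement pₒ = trace/N = 102/175 = 0.58286
Expected agreement pₑ = Σ (rowᵢ·colᵢ)/N² = (54·48 + 57·42 + 64·85)/175² = 0.34044
κ = (pₒ − pₑ)/(1 − pₑ) = (0.58286 − 0.34044)/(1 − 0.34044) = 0.3675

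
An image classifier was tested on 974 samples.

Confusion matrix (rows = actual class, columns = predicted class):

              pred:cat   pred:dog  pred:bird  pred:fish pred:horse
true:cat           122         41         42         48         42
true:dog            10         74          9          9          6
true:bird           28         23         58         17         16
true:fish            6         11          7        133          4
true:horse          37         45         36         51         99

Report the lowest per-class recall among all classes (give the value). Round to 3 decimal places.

Per-class recall (TP/(TP+FN)):
  cat: TP=122, FN=41+42+48+42=173 → 122/295 = 0.4136
  dog: TP=74, FN=10+9+9+6=34 → 74/108 = 0.6852
  bird: TP=58, FN=28+23+17+16=84 → 58/142 = 0.4085
  fish: TP=133, FN=6+11+7+4=28 → 133/161 = 0.8261
  horse: TP=99, FN=37+45+36+51=169 → 99/268 = 0.3694
Lowest is class 'horse' with recall = 0.369.

0.369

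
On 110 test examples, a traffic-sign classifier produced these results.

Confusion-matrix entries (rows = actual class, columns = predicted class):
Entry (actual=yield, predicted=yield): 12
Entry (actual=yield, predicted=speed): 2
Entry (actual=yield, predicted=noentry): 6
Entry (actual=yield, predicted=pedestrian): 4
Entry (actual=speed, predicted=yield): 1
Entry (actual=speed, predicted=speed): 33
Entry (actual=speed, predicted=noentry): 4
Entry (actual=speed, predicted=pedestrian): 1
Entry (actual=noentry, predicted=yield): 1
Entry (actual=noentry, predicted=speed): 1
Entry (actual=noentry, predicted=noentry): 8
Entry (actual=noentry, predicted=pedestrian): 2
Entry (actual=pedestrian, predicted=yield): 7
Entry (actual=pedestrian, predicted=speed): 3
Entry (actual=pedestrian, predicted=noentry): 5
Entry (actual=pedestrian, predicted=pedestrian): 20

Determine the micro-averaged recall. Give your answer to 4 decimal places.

0.6636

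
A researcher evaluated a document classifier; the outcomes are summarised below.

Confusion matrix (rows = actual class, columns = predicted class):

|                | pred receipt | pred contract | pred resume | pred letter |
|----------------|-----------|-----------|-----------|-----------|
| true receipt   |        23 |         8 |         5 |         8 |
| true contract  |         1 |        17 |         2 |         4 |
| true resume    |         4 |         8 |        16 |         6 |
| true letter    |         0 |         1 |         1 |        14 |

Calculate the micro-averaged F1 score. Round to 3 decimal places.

0.593

Micro-averaging pools counts across classes: ΣTP=70, ΣFP=48, ΣFN=48.
Micro-F1 score = 2·TP/(2·TP+FP+FN) on pooled counts = 0.593 (equals overall accuracy in single-label multiclass).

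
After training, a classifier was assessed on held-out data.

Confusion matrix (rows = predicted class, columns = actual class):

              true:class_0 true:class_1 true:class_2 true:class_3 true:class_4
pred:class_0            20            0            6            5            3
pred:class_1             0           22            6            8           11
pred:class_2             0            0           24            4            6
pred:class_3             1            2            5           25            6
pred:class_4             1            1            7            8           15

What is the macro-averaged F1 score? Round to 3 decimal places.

Per-class F1 score (2·TP/(2·TP+FP+FN)):
  class_0: TP=20, FP=0+6+5+3=14, FN=0+0+1+1=2 → 40/56 = 0.7143
  class_1: TP=22, FP=0+6+8+11=25, FN=0+0+2+1=3 → 44/72 = 0.6111
  class_2: TP=24, FP=0+0+4+6=10, FN=6+6+5+7=24 → 48/82 = 0.5854
  class_3: TP=25, FP=1+2+5+6=14, FN=5+8+4+8=25 → 50/89 = 0.5618
  class_4: TP=15, FP=1+1+7+8=17, FN=3+11+6+6=26 → 30/73 = 0.4110
Macro-F1 score = mean = (0.7143 + 0.6111 + 0.5854 + 0.5618 + 0.4110) / 5 = 0.577

0.577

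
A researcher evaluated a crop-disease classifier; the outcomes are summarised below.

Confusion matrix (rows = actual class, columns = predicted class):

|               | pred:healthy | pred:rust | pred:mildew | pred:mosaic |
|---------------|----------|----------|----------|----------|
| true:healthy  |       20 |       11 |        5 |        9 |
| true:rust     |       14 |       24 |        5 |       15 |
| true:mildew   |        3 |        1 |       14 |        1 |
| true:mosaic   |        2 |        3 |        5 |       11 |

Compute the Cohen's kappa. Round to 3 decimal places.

0.300

Observed agreement pₒ = trace/N = 69/143 = 0.4825
Expected agreement pₑ = Σ (rowᵢ·colᵢ)/N² = (45·39 + 58·39 + 19·29 + 21·36)/143² = 0.2604
κ = (pₒ − pₑ)/(1 − pₑ) = (0.4825 − 0.2604)/(1 − 0.2604) = 0.300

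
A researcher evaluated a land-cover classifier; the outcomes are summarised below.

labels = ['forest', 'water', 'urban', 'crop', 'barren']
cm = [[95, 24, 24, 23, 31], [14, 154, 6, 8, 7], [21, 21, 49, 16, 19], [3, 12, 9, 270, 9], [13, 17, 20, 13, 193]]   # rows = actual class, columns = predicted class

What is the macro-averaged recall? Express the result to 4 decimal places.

0.6662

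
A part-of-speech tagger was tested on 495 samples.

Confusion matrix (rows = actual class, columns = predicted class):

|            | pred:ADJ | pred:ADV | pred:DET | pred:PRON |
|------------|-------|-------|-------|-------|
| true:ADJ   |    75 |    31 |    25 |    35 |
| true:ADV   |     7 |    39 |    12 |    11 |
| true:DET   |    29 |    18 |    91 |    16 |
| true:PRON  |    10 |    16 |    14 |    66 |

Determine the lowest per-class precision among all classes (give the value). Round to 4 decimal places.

0.3750

Per-class precision (TP/(TP+FP)):
  ADJ: TP=75, FP=7+29+10=46 → 75/121 = 0.61983
  ADV: TP=39, FP=31+18+16=65 → 39/104 = 0.37500
  DET: TP=91, FP=25+12+14=51 → 91/142 = 0.64085
  PRON: TP=66, FP=35+11+16=62 → 66/128 = 0.51563
Lowest is class 'ADV' with precision = 0.3750.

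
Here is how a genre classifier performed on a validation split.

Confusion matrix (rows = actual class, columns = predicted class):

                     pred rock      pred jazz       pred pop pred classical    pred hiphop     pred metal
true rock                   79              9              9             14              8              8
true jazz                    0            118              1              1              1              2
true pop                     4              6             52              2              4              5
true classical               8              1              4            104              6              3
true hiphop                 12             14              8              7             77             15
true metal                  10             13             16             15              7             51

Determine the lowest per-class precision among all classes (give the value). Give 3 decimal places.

0.578

Per-class precision (TP/(TP+FP)):
  rock: TP=79, FP=0+4+8+12+10=34 → 79/113 = 0.6991
  jazz: TP=118, FP=9+6+1+14+13=43 → 118/161 = 0.7329
  pop: TP=52, FP=9+1+4+8+16=38 → 52/90 = 0.5778
  classical: TP=104, FP=14+1+2+7+15=39 → 104/143 = 0.7273
  hiphop: TP=77, FP=8+1+4+6+7=26 → 77/103 = 0.7476
  metal: TP=51, FP=8+2+5+3+15=33 → 51/84 = 0.6071
Lowest is class 'pop' with precision = 0.578.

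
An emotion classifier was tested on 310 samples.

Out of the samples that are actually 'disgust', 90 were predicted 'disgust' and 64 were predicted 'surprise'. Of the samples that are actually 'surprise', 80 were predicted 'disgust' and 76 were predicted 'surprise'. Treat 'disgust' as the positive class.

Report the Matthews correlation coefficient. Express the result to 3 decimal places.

MCC = (TP·TN − FP·FN) / √((TP+FP)(TP+FN)(TN+FP)(TN+FN))
Numerator = 90·76 − 80·64 = 1720
Denominator = √(170·154·156·140) = √571771200 = 23911.7377
MCC = 1720 / 23911.7377 = 0.072

0.072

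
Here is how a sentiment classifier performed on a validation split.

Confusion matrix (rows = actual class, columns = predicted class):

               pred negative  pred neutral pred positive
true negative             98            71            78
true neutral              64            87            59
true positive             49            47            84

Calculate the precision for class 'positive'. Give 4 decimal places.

0.3801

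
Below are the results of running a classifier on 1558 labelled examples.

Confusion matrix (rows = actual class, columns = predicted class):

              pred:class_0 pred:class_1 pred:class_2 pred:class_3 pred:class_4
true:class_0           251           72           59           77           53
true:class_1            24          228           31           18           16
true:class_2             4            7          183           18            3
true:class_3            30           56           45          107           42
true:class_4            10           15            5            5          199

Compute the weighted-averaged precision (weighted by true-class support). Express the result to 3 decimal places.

Per-class precision (TP/(TP+FP)):
  class_0: TP=251, FP=24+4+30+10=68 → 251/319 = 0.7868
  class_1: TP=228, FP=72+7+56+15=150 → 228/378 = 0.6032
  class_2: TP=183, FP=59+31+45+5=140 → 183/323 = 0.5666
  class_3: TP=107, FP=77+18+18+5=118 → 107/225 = 0.4756
  class_4: TP=199, FP=53+16+3+42=114 → 199/313 = 0.6358
Weighted-precision = Σ (supportᵢ/N)·precisionᵢ with N=1558: (512/1558)·0.7868 + (317/1558)·0.6032 + (215/1558)·0.5666 + (280/1558)·0.4756 + (234/1558)·0.6358 = 0.640

0.640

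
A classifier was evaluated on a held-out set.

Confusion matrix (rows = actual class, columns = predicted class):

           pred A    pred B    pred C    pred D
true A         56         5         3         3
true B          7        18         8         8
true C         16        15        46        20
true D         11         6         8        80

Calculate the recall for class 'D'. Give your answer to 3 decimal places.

0.762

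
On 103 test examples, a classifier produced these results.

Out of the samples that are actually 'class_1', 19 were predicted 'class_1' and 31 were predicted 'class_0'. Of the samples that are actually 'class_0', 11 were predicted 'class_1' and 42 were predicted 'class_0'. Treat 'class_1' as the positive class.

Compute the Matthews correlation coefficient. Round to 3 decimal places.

MCC = (TP·TN − FP·FN) / √((TP+FP)(TP+FN)(TN+FP)(TN+FN))
Numerator = 19·42 − 11·31 = 457
Denominator = √(30·50·53·73) = √5803500 = 2409.0455
MCC = 457 / 2409.0455 = 0.190

0.190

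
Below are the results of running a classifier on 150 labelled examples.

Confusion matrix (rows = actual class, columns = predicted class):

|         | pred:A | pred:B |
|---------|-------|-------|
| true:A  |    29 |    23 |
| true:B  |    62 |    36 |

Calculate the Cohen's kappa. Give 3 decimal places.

Observed agreement pₒ = trace/N = 65/150 = 0.4333
Expected agreement pₑ = Σ (rowᵢ·colᵢ)/N² = (52·91 + 98·59)/150² = 0.4673
κ = (pₒ − pₑ)/(1 − pₑ) = (0.4333 − 0.4673)/(1 − 0.4673) = -0.064

-0.064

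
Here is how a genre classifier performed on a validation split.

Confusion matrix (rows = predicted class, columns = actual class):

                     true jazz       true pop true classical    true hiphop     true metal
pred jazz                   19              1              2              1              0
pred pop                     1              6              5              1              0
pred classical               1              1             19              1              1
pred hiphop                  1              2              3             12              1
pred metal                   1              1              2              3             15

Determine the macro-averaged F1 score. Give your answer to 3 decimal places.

0.690

Per-class F1 score (2·TP/(2·TP+FP+FN)):
  jazz: TP=19, FP=1+2+1+0=4, FN=1+1+1+1=4 → 38/46 = 0.8261
  pop: TP=6, FP=1+5+1+0=7, FN=1+1+2+1=5 → 12/24 = 0.5000
  classical: TP=19, FP=1+1+1+1=4, FN=2+5+3+2=12 → 38/54 = 0.7037
  hiphop: TP=12, FP=1+2+3+1=7, FN=1+1+1+3=6 → 24/37 = 0.6486
  metal: TP=15, FP=1+1+2+3=7, FN=0+0+1+1=2 → 30/39 = 0.7692
Macro-F1 score = mean = (0.8261 + 0.5000 + 0.7037 + 0.6486 + 0.7692) / 5 = 0.690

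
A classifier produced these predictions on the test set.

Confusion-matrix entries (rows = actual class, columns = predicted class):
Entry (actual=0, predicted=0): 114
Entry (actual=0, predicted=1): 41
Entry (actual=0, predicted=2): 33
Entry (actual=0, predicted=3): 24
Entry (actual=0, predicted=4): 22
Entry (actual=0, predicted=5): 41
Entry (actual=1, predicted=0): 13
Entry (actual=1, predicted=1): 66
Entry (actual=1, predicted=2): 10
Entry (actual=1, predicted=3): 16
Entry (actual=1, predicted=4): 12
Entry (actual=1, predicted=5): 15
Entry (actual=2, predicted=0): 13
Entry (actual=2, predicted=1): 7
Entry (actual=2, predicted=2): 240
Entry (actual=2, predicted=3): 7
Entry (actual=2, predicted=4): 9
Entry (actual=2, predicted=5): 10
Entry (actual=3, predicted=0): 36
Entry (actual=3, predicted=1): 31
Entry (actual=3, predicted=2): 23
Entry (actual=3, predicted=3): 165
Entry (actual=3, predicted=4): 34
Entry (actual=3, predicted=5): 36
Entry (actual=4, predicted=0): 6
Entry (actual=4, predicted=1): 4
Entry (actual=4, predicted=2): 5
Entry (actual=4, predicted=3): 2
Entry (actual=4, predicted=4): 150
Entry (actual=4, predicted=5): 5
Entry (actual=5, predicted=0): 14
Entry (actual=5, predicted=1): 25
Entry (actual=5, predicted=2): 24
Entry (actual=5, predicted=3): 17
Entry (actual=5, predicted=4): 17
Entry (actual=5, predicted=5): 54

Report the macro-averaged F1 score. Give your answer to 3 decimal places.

Per-class F1 score (2·TP/(2·TP+FP+FN)):
  0: TP=114, FP=13+13+36+6+14=82, FN=41+33+24+22+41=161 → 228/471 = 0.4841
  1: TP=66, FP=41+7+31+4+25=108, FN=13+10+16+12+15=66 → 132/306 = 0.4314
  2: TP=240, FP=33+10+23+5+24=95, FN=13+7+7+9+10=46 → 480/621 = 0.7729
  3: TP=165, FP=24+16+7+2+17=66, FN=36+31+23+34+36=160 → 330/556 = 0.5935
  4: TP=150, FP=22+12+9+34+17=94, FN=6+4+5+2+5=22 → 300/416 = 0.7212
  5: TP=54, FP=41+15+10+36+5=107, FN=14+25+24+17+17=97 → 108/312 = 0.3462
Macro-F1 score = mean = (0.4841 + 0.4314 + 0.7729 + 0.5935 + 0.7212 + 0.3462) / 6 = 0.558

0.558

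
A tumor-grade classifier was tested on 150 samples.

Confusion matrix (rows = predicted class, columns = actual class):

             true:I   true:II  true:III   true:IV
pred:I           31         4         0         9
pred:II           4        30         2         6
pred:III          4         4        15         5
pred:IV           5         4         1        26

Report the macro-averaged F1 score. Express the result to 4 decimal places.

0.6763

Per-class F1 score (2·TP/(2·TP+FP+FN)):
  I: TP=31, FP=4+0+9=13, FN=4+4+5=13 → 62/88 = 0.70455
  II: TP=30, FP=4+2+6=12, FN=4+4+4=12 → 60/84 = 0.71429
  III: TP=15, FP=4+4+5=13, FN=0+2+1=3 → 30/46 = 0.65217
  IV: TP=26, FP=5+4+1=10, FN=9+6+5=20 → 52/82 = 0.63415
Macro-F1 score = mean = (0.70455 + 0.71429 + 0.65217 + 0.63415) / 4 = 0.6763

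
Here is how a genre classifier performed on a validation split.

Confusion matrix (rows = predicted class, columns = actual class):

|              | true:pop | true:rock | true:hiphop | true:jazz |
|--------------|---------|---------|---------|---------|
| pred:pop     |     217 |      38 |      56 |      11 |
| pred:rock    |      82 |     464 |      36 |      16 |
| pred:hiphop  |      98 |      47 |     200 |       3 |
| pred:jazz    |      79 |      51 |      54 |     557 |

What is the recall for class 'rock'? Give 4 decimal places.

Take TP from the diagonal, FP from the rest of the 'rock' prediction marginal, FN from the rest of the 'rock' actual marginal.
recall = TP/(TP+FN).
rock: TP=464, FN=38+47+51=136 → 464/600 = 0.77333

0.7733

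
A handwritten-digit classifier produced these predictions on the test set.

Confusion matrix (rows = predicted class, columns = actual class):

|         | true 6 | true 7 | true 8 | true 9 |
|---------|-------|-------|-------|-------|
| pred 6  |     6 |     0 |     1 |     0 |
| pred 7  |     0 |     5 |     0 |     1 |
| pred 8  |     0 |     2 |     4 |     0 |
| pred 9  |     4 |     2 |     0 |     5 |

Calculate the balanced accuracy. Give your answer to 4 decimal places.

Balanced accuracy = mean of per-class recall.
  6: recall = 6/10 = 0.60000
  7: recall = 5/9 = 0.55556
  8: recall = 4/5 = 0.80000
  9: recall = 5/6 = 0.83333
Mean = (0.60000 + 0.55556 + 0.80000 + 0.83333) / 4 = 0.6972

0.6972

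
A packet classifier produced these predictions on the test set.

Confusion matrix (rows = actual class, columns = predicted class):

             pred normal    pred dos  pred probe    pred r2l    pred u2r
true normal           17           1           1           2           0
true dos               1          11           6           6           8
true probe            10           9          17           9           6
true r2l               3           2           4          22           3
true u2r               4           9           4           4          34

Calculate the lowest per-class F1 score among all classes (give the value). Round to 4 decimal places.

0.3438

Per-class F1 score (2·TP/(2·TP+FP+FN)):
  normal: TP=17, FP=1+10+3+4=18, FN=1+1+2+0=4 → 34/56 = 0.60714
  dos: TP=11, FP=1+9+2+9=21, FN=1+6+6+8=21 → 22/64 = 0.34375
  probe: TP=17, FP=1+6+4+4=15, FN=10+9+9+6=34 → 34/83 = 0.40964
  r2l: TP=22, FP=2+6+9+4=21, FN=3+2+4+3=12 → 44/77 = 0.57143
  u2r: TP=34, FP=0+8+6+3=17, FN=4+9+4+4=21 → 68/106 = 0.64151
Lowest is class 'dos' with F1 score = 0.3438.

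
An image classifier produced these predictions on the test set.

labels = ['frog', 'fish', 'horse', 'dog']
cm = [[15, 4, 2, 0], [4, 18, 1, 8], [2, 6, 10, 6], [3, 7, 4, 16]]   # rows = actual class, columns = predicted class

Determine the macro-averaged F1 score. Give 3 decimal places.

0.558

Per-class F1 score (2·TP/(2·TP+FP+FN)):
  frog: TP=15, FP=4+2+3=9, FN=4+2+0=6 → 30/45 = 0.6667
  fish: TP=18, FP=4+6+7=17, FN=4+1+8=13 → 36/66 = 0.5455
  horse: TP=10, FP=2+1+4=7, FN=2+6+6=14 → 20/41 = 0.4878
  dog: TP=16, FP=0+8+6=14, FN=3+7+4=14 → 32/60 = 0.5333
Macro-F1 score = mean = (0.6667 + 0.5455 + 0.4878 + 0.5333) / 4 = 0.558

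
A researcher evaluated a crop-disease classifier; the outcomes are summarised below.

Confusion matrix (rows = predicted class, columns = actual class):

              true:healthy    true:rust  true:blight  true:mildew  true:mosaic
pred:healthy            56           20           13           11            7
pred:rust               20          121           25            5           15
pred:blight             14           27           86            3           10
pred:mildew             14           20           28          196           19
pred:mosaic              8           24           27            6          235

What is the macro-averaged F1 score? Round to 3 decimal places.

Per-class F1 score (2·TP/(2·TP+FP+FN)):
  healthy: TP=56, FP=20+13+11+7=51, FN=20+14+14+8=56 → 112/219 = 0.5114
  rust: TP=121, FP=20+25+5+15=65, FN=20+27+20+24=91 → 242/398 = 0.6080
  blight: TP=86, FP=14+27+3+10=54, FN=13+25+28+27=93 → 172/319 = 0.5392
  mildew: TP=196, FP=14+20+28+19=81, FN=11+5+3+6=25 → 392/498 = 0.7871
  mosaic: TP=235, FP=8+24+27+6=65, FN=7+15+10+19=51 → 470/586 = 0.8020
Macro-F1 score = mean = (0.5114 + 0.6080 + 0.5392 + 0.7871 + 0.8020) / 5 = 0.650

0.650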